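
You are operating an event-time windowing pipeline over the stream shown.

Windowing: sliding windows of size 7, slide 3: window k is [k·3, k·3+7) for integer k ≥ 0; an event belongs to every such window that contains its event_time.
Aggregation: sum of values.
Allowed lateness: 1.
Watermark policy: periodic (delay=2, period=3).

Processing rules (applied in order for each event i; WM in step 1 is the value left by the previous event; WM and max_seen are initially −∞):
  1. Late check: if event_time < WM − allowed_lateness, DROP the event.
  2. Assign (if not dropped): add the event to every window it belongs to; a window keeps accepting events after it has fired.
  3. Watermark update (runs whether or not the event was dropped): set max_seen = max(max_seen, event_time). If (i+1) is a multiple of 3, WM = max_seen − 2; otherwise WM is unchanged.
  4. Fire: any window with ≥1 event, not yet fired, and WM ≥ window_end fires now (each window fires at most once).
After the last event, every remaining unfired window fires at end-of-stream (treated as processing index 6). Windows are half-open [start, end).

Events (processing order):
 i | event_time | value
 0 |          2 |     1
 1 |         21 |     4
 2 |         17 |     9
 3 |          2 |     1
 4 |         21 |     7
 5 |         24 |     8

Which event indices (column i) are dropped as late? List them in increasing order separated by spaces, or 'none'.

i=0 t=2 v=1: → [0,7); WM=−∞
i=1 t=21 v=4: → [21,28),[18,25),[15,22); WM=−∞
i=2 t=17 v=9: → [15,22),[12,19); WM=19; [0,7) fires=1 [12,19) fires=9
i=3 t=2 v=1: DROP (t<19-1); WM=19
i=4 t=21 v=7: → [21,28),[18,25),[15,22); WM=19
i=5 t=24 v=8: → [24,31),[21,28),[18,25); WM=22; [15,22) fires=20

3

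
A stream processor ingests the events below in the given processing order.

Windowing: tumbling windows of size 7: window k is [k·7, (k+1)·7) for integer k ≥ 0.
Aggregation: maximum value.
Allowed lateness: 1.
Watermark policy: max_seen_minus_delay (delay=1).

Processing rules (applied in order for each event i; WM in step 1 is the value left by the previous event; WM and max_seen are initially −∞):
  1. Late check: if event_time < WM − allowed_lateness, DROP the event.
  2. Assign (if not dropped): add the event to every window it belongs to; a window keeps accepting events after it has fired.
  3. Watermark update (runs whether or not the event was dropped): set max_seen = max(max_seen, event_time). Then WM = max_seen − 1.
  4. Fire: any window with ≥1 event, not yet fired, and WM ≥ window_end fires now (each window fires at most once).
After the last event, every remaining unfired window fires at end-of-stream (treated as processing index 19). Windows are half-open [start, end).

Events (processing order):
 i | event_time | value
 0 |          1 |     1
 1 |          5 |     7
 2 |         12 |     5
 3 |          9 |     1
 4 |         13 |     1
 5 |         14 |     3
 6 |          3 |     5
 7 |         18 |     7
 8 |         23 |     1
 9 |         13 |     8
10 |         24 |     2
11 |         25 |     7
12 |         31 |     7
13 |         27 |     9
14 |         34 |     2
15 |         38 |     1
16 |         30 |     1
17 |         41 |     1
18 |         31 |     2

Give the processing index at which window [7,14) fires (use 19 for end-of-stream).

7

i=0 t=1 v=1: → [0,7); WM=0
i=1 t=5 v=7: → [0,7); WM=4
i=2 t=12 v=5: → [7,14); WM=11; [0,7) fires=7
i=3 t=9 v=1: DROP (t<11-1); WM=11
i=4 t=13 v=1: → [7,14); WM=12
i=5 t=14 v=3: → [14,21); WM=13
i=6 t=3 v=5: DROP (t<13-1); WM=13
i=7 t=18 v=7: → [14,21); WM=17; [7,14) fires=5
i=8 t=23 v=1: → [21,28); WM=22; [14,21) fires=7
i=9 t=13 v=8: DROP (t<22-1); WM=22
i=10 t=24 v=2: → [21,28); WM=23
i=11 t=25 v=7: → [21,28); WM=24
i=12 t=31 v=7: → [28,35); WM=30; [21,28) fires=7
i=13 t=27 v=9: DROP (t<30-1); WM=30
i=14 t=34 v=2: → [28,35); WM=33
i=15 t=38 v=1: → [35,42); WM=37; [28,35) fires=7
i=16 t=30 v=1: DROP (t<37-1); WM=37
i=17 t=41 v=1: → [35,42); WM=40
i=18 t=31 v=2: DROP (t<40-1); WM=40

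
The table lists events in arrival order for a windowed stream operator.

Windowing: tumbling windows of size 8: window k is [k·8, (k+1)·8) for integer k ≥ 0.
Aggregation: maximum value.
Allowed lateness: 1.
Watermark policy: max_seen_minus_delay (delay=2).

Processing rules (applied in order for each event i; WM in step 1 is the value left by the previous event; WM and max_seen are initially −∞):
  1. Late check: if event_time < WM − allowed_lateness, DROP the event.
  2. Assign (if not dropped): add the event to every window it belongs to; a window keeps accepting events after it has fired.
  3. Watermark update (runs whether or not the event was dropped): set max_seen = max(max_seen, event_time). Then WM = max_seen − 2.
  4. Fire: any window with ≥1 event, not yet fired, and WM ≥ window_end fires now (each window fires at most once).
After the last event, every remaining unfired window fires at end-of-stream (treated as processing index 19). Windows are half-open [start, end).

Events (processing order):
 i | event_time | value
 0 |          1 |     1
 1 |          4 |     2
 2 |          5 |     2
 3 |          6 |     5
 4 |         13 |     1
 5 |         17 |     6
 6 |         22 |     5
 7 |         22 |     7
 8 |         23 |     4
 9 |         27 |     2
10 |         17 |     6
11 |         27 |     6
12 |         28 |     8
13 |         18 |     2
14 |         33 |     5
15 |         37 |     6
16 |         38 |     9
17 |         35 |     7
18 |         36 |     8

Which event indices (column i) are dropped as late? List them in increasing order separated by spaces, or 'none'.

i=0 t=1 v=1: → [0,8); WM=-1
i=1 t=4 v=2: → [0,8); WM=2
i=2 t=5 v=2: → [0,8); WM=3
i=3 t=6 v=5: → [0,8); WM=4
i=4 t=13 v=1: → [8,16); WM=11; [0,8) fires=5
i=5 t=17 v=6: → [16,24); WM=15
i=6 t=22 v=5: → [16,24); WM=20; [8,16) fires=1
i=7 t=22 v=7: → [16,24); WM=20
i=8 t=23 v=4: → [16,24); WM=21
i=9 t=27 v=2: → [24,32); WM=25; [16,24) fires=7
i=10 t=17 v=6: DROP (t<25-1); WM=25
i=11 t=27 v=6: → [24,32); WM=25
i=12 t=28 v=8: → [24,32); WM=26
i=13 t=18 v=2: DROP (t<26-1); WM=26
i=14 t=33 v=5: → [32,40); WM=31
i=15 t=37 v=6: → [32,40); WM=35; [24,32) fires=8
i=16 t=38 v=9: → [32,40); WM=36
i=17 t=35 v=7: → [32,40); WM=36
i=18 t=36 v=8: → [32,40); WM=36

10 13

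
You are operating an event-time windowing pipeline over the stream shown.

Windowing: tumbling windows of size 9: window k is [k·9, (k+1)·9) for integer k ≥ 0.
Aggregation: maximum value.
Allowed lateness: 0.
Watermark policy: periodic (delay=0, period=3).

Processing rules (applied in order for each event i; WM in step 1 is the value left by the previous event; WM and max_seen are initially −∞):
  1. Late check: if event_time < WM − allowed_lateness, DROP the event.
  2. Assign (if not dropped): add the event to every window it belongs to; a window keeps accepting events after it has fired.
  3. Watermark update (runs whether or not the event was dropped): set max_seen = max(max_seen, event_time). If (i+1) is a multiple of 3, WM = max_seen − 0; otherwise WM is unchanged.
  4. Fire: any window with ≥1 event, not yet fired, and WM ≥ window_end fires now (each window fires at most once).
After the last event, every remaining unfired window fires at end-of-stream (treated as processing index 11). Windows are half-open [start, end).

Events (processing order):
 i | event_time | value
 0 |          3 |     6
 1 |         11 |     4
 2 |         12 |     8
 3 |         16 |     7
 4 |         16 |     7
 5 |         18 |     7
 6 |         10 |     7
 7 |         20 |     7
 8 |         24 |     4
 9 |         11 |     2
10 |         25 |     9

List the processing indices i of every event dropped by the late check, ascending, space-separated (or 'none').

6 9

i=0 t=3 v=6: → [0,9); WM=−∞
i=1 t=11 v=4: → [9,18); WM=−∞
i=2 t=12 v=8: → [9,18); WM=12; [0,9) fires=6
i=3 t=16 v=7: → [9,18); WM=12
i=4 t=16 v=7: → [9,18); WM=12
i=5 t=18 v=7: → [18,27); WM=18; [9,18) fires=8
i=6 t=10 v=7: DROP (t<18-0); WM=18
i=7 t=20 v=7: → [18,27); WM=18
i=8 t=24 v=4: → [18,27); WM=24
i=9 t=11 v=2: DROP (t<24-0); WM=24
i=10 t=25 v=9: → [18,27); WM=24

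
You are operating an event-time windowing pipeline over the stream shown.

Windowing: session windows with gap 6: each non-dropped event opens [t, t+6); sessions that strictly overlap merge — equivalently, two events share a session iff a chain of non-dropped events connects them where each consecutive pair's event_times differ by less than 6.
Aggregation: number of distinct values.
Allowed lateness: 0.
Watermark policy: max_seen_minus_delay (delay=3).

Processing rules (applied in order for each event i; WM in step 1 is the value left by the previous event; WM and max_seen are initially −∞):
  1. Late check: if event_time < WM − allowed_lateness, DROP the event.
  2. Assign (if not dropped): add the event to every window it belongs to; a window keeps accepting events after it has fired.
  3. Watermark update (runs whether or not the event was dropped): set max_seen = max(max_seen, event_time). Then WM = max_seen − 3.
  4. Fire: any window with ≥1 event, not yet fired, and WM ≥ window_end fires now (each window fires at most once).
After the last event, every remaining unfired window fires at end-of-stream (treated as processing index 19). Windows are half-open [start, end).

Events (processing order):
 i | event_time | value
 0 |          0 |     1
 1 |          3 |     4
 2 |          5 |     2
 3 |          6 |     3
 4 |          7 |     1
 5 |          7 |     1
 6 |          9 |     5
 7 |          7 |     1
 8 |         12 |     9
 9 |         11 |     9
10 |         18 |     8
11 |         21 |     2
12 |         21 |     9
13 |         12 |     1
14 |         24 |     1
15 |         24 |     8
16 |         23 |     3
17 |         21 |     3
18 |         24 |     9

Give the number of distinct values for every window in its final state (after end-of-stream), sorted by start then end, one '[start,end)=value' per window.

i=0 t=0 v=1: → [0,6); WM=-3
i=1 t=3 v=4: → [0,9); WM=0
i=2 t=5 v=2: → [0,11); WM=2
i=3 t=6 v=3: → [0,12); WM=3
i=4 t=7 v=1: → [0,13); WM=4
i=5 t=7 v=1: → [0,13); WM=4
i=6 t=9 v=5: → [0,15); WM=6
i=7 t=7 v=1: → [0,15); WM=6
i=8 t=12 v=9: → [0,18); WM=9
i=9 t=11 v=9: → [0,18); WM=9
i=10 t=18 v=8: → [18,24); WM=15
i=11 t=21 v=2: → [18,27); WM=18
i=12 t=21 v=9: → [18,27); WM=18
i=13 t=12 v=1: DROP (t<18-0); WM=18
i=14 t=24 v=1: → [18,30); WM=21
i=15 t=24 v=8: → [18,30); WM=21
i=16 t=23 v=3: → [18,30); WM=21
i=17 t=21 v=3: → [18,30); WM=21
i=18 t=24 v=9: → [18,30); WM=21

[0,18)=6 [18,30)=5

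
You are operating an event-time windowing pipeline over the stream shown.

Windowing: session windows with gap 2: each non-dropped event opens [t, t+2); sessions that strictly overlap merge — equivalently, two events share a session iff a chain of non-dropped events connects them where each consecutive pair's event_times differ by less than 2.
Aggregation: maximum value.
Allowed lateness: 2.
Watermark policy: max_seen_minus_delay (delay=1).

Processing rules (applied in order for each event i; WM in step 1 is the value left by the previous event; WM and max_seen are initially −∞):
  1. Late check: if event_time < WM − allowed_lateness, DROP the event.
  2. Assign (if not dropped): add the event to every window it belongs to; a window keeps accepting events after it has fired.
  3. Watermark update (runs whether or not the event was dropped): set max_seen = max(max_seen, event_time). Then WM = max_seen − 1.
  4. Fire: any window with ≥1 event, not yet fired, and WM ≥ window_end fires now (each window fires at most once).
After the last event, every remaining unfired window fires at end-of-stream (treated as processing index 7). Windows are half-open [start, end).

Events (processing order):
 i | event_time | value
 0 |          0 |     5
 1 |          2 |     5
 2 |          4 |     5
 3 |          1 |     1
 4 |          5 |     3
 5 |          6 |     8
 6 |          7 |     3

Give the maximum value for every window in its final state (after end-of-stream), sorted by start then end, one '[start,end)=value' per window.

i=0 t=0 v=5: → [0,2); WM=-1
i=1 t=2 v=5: → [2,4); WM=1
i=2 t=4 v=5: → [4,6); WM=3
i=3 t=1 v=1: → [0,4); WM=3
i=4 t=5 v=3: → [4,7); WM=4
i=5 t=6 v=8: → [4,8); WM=5
i=6 t=7 v=3: → [4,9); WM=6

[0,4)=5 [4,9)=8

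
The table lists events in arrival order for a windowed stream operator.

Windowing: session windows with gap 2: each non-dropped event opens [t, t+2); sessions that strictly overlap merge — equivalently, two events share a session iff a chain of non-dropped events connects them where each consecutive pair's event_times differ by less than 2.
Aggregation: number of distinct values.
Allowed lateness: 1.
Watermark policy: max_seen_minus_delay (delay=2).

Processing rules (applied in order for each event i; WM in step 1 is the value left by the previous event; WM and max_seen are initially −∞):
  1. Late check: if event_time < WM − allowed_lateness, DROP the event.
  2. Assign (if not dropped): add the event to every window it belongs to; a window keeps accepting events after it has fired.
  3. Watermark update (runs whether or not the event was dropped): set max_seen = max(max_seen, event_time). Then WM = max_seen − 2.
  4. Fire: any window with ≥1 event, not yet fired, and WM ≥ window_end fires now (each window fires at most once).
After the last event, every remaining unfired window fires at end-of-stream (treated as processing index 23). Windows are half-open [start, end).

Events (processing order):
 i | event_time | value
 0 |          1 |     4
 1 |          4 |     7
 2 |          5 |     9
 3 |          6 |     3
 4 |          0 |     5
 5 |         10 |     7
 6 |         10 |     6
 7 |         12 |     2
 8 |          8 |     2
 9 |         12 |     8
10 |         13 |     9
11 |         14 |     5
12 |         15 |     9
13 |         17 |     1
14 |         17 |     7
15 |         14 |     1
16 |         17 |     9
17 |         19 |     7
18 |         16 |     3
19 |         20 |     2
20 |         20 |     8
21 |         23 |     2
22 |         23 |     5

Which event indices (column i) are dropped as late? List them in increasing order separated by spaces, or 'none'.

i=0 t=1 v=4: → [1,3); WM=-1
i=1 t=4 v=7: → [4,6); WM=2
i=2 t=5 v=9: → [4,7); WM=3
i=3 t=6 v=3: → [4,8); WM=4
i=4 t=0 v=5: DROP (t<4-1); WM=4
i=5 t=10 v=7: → [10,12); WM=8
i=6 t=10 v=6: → [10,12); WM=8
i=7 t=12 v=2: → [12,14); WM=10
i=8 t=8 v=2: DROP (t<10-1); WM=10
i=9 t=12 v=8: → [12,14); WM=10
i=10 t=13 v=9: → [12,15); WM=11
i=11 t=14 v=5: → [12,16); WM=12
i=12 t=15 v=9: → [12,17); WM=13
i=13 t=17 v=1: → [17,19); WM=15
i=14 t=17 v=7: → [17,19); WM=15
i=15 t=14 v=1: → [12,17); WM=15
i=16 t=17 v=9: → [17,19); WM=15
i=17 t=19 v=7: → [19,21); WM=17
i=18 t=16 v=3: → [12,19); WM=17
i=19 t=20 v=2: → [19,22); WM=18
i=20 t=20 v=8: → [19,22); WM=18
i=21 t=23 v=2: → [23,25); WM=21
i=22 t=23 v=5: → [23,25); WM=21

4 8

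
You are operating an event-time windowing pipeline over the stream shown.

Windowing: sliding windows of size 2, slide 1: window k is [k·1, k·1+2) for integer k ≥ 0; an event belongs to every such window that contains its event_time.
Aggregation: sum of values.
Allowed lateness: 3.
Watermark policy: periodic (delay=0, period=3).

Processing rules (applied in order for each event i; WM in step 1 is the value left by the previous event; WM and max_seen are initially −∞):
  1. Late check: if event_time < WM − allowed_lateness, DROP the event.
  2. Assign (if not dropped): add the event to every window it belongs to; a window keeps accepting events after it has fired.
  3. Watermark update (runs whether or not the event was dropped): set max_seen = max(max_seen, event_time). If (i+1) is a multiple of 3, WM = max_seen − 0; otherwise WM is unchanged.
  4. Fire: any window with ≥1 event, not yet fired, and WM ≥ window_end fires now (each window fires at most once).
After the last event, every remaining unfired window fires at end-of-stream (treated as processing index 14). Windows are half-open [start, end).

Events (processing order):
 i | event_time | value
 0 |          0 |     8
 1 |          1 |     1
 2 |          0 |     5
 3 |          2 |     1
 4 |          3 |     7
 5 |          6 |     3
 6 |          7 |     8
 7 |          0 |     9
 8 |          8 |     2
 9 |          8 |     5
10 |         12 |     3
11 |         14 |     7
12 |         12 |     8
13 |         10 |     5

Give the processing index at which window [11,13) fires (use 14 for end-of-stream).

11

i=0 t=0 v=8: → [0,2); WM=−∞
i=1 t=1 v=1: → [1,3),[0,2); WM=−∞
i=2 t=0 v=5: → [0,2); WM=1
i=3 t=2 v=1: → [2,4),[1,3); WM=1
i=4 t=3 v=7: → [3,5),[2,4); WM=1
i=5 t=6 v=3: → [6,8),[5,7); WM=6; [0,2) fires=14 [1,3) fires=2 [2,4) fires=8 [3,5) fires=7
i=6 t=7 v=8: → [7,9),[6,8); WM=6
i=7 t=0 v=9: DROP (t<6-3); WM=6
i=8 t=8 v=2: → [8,10),[7,9); WM=8; [5,7) fires=3 [6,8) fires=11
i=9 t=8 v=5: → [8,10),[7,9); WM=8
i=10 t=12 v=3: → [12,14),[11,13); WM=8
i=11 t=14 v=7: → [14,16),[13,15); WM=14; [7,9) fires=15 [8,10) fires=7 [11,13) fires=3 [12,14) fires=3
i=12 t=12 v=8: → [12,14),[11,13); WM=14
i=13 t=10 v=5: DROP (t<14-3); WM=14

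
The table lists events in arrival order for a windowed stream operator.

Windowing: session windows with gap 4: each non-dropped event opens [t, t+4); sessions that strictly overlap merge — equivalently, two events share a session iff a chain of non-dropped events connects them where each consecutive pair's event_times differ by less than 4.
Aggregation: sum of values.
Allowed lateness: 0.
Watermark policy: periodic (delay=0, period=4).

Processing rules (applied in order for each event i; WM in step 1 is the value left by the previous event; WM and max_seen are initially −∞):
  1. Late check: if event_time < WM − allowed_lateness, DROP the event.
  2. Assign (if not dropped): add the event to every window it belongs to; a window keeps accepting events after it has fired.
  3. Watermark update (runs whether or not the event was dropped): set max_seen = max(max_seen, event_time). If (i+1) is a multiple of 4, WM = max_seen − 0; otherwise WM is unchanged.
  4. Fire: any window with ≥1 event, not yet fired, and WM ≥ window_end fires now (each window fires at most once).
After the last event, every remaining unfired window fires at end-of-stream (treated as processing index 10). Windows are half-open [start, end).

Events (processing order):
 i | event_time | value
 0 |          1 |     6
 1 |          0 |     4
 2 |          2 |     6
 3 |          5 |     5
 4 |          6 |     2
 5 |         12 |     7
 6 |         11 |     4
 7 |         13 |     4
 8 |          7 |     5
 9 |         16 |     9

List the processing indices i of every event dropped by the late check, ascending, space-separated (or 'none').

8

i=0 t=1 v=6: → [1,5); WM=−∞
i=1 t=0 v=4: → [0,5); WM=−∞
i=2 t=2 v=6: → [0,6); WM=−∞
i=3 t=5 v=5: → [0,9); WM=5
i=4 t=6 v=2: → [0,10); WM=5
i=5 t=12 v=7: → [12,16); WM=5
i=6 t=11 v=4: → [11,16); WM=5
i=7 t=13 v=4: → [11,17); WM=13
i=8 t=7 v=5: DROP (t<13-0); WM=13
i=9 t=16 v=9: → [11,20); WM=13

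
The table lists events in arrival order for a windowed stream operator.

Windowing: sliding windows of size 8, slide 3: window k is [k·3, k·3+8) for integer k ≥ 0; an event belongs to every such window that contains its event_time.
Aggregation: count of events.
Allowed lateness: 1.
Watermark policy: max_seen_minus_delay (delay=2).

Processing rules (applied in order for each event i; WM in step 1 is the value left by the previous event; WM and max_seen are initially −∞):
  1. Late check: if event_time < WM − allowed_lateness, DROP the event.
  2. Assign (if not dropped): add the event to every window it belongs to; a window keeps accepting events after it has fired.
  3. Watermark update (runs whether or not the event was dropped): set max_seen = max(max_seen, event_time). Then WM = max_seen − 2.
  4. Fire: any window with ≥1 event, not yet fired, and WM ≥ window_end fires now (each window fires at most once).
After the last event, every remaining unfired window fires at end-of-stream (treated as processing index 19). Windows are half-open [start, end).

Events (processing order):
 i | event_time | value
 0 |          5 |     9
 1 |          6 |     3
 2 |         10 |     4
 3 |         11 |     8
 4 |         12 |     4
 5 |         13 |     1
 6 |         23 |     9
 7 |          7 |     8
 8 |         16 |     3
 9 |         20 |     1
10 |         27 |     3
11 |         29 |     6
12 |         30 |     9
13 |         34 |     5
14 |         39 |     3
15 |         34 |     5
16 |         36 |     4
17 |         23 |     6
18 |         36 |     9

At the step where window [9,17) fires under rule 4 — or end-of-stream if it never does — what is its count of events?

i=0 t=5 v=9: → [3,11),[0,8); WM=3
i=1 t=6 v=3: → [6,14),[3,11),[0,8); WM=4
i=2 t=10 v=4: → [9,17),[6,14),[3,11); WM=8; [0,8) fires=2
i=3 t=11 v=8: → [9,17),[6,14); WM=9
i=4 t=12 v=4: → [12,20),[9,17),[6,14); WM=10
i=5 t=13 v=1: → [12,20),[9,17),[6,14); WM=11; [3,11) fires=3
i=6 t=23 v=9: → [21,29),[18,26); WM=21; [6,14) fires=5 [9,17) fires=4 [12,20) fires=2
i=7 t=7 v=8: DROP (t<21-1); WM=21
i=8 t=16 v=3: DROP (t<21-1); WM=21
i=9 t=20 v=1: → [18,26),[15,23); WM=21
i=10 t=27 v=3: → [27,35),[24,32),[21,29); WM=25; [15,23) fires=1
i=11 t=29 v=6: → [27,35),[24,32); WM=27; [18,26) fires=2
i=12 t=30 v=9: → [30,38),[27,35),[24,32); WM=28
i=13 t=34 v=5: → [33,41),[30,38),[27,35); WM=32; [21,29) fires=2 [24,32) fires=3
i=14 t=39 v=3: → [39,47),[36,44),[33,41); WM=37; [27,35) fires=4
i=15 t=34 v=5: DROP (t<37-1); WM=37
i=16 t=36 v=4: → [36,44),[33,41),[30,38); WM=37
i=17 t=23 v=6: DROP (t<37-1); WM=37
i=18 t=36 v=9: → [36,44),[33,41),[30,38); WM=37

4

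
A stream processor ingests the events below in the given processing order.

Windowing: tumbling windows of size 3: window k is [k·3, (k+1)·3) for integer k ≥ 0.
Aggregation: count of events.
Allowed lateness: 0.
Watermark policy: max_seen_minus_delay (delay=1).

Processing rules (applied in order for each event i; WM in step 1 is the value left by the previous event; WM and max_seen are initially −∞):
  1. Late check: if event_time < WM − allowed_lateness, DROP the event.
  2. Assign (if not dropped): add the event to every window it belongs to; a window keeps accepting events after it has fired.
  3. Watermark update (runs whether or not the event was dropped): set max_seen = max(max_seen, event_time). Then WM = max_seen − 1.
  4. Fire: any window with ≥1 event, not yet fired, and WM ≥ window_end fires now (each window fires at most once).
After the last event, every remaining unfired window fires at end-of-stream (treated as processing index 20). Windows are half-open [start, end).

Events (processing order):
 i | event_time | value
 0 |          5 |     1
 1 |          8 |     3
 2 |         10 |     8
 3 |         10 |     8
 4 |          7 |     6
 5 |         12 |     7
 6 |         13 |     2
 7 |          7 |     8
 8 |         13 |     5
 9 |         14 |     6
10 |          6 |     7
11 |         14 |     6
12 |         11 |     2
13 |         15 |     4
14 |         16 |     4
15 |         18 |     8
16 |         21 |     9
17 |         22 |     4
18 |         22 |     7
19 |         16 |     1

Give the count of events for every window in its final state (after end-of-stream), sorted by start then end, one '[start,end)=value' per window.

[3,6)=1 [6,9)=1 [9,12)=2 [12,15)=5 [15,18)=2 [18,21)=1 [21,24)=3

i=0 t=5 v=1: → [3,6); WM=4
i=1 t=8 v=3: → [6,9); WM=7; [3,6) fires=1
i=2 t=10 v=8: → [9,12); WM=9; [6,9) fires=1
i=3 t=10 v=8: → [9,12); WM=9
i=4 t=7 v=6: DROP (t<9-0); WM=9
i=5 t=12 v=7: → [12,15); WM=11
i=6 t=13 v=2: → [12,15); WM=12; [9,12) fires=2
i=7 t=7 v=8: DROP (t<12-0); WM=12
i=8 t=13 v=5: → [12,15); WM=12
i=9 t=14 v=6: → [12,15); WM=13
i=10 t=6 v=7: DROP (t<13-0); WM=13
i=11 t=14 v=6: → [12,15); WM=13
i=12 t=11 v=2: DROP (t<13-0); WM=13
i=13 t=15 v=4: → [15,18); WM=14
i=14 t=16 v=4: → [15,18); WM=15; [12,15) fires=5
i=15 t=18 v=8: → [18,21); WM=17
i=16 t=21 v=9: → [21,24); WM=20; [15,18) fires=2
i=17 t=22 v=4: → [21,24); WM=21; [18,21) fires=1
i=18 t=22 v=7: → [21,24); WM=21
i=19 t=16 v=1: DROP (t<21-0); WM=21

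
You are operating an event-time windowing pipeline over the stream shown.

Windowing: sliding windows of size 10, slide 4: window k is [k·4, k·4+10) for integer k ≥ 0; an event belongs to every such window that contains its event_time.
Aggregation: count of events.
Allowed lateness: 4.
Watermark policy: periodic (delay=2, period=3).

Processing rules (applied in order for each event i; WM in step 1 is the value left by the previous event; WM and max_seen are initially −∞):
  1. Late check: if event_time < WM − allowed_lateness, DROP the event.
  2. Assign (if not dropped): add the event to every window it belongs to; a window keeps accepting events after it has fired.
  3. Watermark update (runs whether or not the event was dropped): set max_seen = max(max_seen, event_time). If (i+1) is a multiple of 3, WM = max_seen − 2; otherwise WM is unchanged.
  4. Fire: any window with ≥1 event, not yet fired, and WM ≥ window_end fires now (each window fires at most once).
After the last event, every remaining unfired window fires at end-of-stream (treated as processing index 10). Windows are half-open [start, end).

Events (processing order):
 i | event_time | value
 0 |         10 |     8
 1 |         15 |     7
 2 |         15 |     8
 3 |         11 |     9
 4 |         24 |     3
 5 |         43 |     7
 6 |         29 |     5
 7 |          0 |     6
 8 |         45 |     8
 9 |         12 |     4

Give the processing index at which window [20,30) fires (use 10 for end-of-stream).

i=0 t=10 v=8: → [8,18),[4,14); WM=−∞
i=1 t=15 v=7: → [12,22),[8,18); WM=−∞
i=2 t=15 v=8: → [12,22),[8,18); WM=13
i=3 t=11 v=9: → [8,18),[4,14); WM=13
i=4 t=24 v=3: → [24,34),[20,30),[16,26); WM=13
i=5 t=43 v=7: → [40,50),[36,46); WM=41; [4,14) fires=2 [8,18) fires=4 [12,22) fires=2 [16,26) fires=1 [20,30) fires=1 [24,34) fires=1
i=6 t=29 v=5: DROP (t<41-4); WM=41
i=7 t=0 v=6: DROP (t<41-4); WM=41
i=8 t=45 v=8: → [44,54),[40,50),[36,46); WM=43
i=9 t=12 v=4: DROP (t<43-4); WM=43

5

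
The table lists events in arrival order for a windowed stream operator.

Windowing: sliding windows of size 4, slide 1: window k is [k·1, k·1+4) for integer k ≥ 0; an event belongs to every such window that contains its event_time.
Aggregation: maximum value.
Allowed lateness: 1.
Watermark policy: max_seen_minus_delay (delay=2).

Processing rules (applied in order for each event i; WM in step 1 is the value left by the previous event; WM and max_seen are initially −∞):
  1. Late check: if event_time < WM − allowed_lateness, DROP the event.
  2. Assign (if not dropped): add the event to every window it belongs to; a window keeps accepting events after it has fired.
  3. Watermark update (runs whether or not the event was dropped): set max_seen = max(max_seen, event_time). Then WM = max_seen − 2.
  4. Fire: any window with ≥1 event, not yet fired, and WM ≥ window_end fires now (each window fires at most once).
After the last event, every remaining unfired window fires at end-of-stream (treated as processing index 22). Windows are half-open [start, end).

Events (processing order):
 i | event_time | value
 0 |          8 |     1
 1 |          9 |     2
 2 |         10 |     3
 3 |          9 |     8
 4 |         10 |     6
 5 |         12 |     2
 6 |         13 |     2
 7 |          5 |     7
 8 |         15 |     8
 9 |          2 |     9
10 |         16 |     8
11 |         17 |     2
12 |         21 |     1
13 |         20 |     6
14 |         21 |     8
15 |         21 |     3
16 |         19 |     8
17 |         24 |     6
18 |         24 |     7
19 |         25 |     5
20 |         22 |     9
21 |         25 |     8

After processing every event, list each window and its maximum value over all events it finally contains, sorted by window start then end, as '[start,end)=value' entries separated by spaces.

[5,9)=1 [6,10)=8 [7,11)=8 [8,12)=8 [9,13)=8 [10,14)=6 [11,15)=2 [12,16)=8 [13,17)=8 [14,18)=8 [15,19)=8 [16,20)=8 [17,21)=8 [18,22)=8 [19,23)=9 [20,24)=9 [21,25)=9 [22,26)=9 [23,27)=8 [24,28)=8 [25,29)=8

i=0 t=8 v=1: → [8,12),[7,11),[6,10),[5,9); WM=6
i=1 t=9 v=2: → [9,13),[8,12),[7,11),[6,10); WM=7
i=2 t=10 v=3: → [10,14),[9,13),[8,12),[7,11); WM=8
i=3 t=9 v=8: → [9,13),[8,12),[7,11),[6,10); WM=8
i=4 t=10 v=6: → [10,14),[9,13),[8,12),[7,11); WM=8
i=5 t=12 v=2: → [12,16),[11,15),[10,14),[9,13); WM=10; [5,9) fires=1 [6,10) fires=8
i=6 t=13 v=2: → [13,17),[12,16),[11,15),[10,14); WM=11; [7,11) fires=8
i=7 t=5 v=7: DROP (t<11-1); WM=11
i=8 t=15 v=8: → [15,19),[14,18),[13,17),[12,16); WM=13; [8,12) fires=8 [9,13) fires=8
i=9 t=2 v=9: DROP (t<13-1); WM=13
i=10 t=16 v=8: → [16,20),[15,19),[14,18),[13,17); WM=14; [10,14) fires=6
i=11 t=17 v=2: → [17,21),[16,20),[15,19),[14,18); WM=15; [11,15) fires=2
i=12 t=21 v=1: → [21,25),[20,24),[19,23),[18,22); WM=19; [12,16) fires=8 [13,17) fires=8 [14,18) fires=8 [15,19) fires=8
i=13 t=20 v=6: → [20,24),[19,23),[18,22),[17,21); WM=19
i=14 t=21 v=8: → [21,25),[20,24),[19,23),[18,22); WM=19
i=15 t=21 v=3: → [21,25),[20,24),[19,23),[18,22); WM=19
i=16 t=19 v=8: → [19,23),[18,22),[17,21),[16,20); WM=19
i=17 t=24 v=6: → [24,28),[23,27),[22,26),[21,25); WM=22; [16,20) fires=8 [17,21) fires=8 [18,22) fires=8
i=18 t=24 v=7: → [24,28),[23,27),[22,26),[21,25); WM=22
i=19 t=25 v=5: → [25,29),[24,28),[23,27),[22,26); WM=23; [19,23) fires=8
i=20 t=22 v=9: → [22,26),[21,25),[20,24),[19,23); WM=23
i=21 t=25 v=8: → [25,29),[24,28),[23,27),[22,26); WM=23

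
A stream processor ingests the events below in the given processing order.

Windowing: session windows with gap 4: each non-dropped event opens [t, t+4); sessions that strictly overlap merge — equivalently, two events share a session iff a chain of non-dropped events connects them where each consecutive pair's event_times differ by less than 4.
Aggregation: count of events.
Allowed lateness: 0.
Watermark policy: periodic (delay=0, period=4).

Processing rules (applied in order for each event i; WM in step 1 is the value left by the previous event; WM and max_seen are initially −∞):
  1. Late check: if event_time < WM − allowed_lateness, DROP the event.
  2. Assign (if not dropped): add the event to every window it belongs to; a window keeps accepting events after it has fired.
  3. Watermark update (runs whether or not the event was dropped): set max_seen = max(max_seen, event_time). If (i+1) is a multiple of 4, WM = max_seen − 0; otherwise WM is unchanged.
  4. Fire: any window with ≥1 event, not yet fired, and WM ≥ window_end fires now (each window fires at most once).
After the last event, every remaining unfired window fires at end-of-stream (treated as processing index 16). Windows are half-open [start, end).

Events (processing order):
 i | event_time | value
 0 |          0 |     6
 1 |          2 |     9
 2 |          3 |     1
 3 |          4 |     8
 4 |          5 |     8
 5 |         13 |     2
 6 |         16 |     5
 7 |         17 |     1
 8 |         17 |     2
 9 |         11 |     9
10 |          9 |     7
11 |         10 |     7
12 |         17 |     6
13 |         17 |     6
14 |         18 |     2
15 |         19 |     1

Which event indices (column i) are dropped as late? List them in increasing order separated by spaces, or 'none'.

i=0 t=0 v=6: → [0,4); WM=−∞
i=1 t=2 v=9: → [0,6); WM=−∞
i=2 t=3 v=1: → [0,7); WM=−∞
i=3 t=4 v=8: → [0,8); WM=4
i=4 t=5 v=8: → [0,9); WM=4
i=5 t=13 v=2: → [13,17); WM=4
i=6 t=16 v=5: → [13,20); WM=4
i=7 t=17 v=1: → [13,21); WM=17
i=8 t=17 v=2: → [13,21); WM=17
i=9 t=11 v=9: DROP (t<17-0); WM=17
i=10 t=9 v=7: DROP (t<17-0); WM=17
i=11 t=10 v=7: DROP (t<17-0); WM=17
i=12 t=17 v=6: → [13,21); WM=17
i=13 t=17 v=6: → [13,21); WM=17
i=14 t=18 v=2: → [13,22); WM=17
i=15 t=19 v=1: → [13,23); WM=19

9 10 11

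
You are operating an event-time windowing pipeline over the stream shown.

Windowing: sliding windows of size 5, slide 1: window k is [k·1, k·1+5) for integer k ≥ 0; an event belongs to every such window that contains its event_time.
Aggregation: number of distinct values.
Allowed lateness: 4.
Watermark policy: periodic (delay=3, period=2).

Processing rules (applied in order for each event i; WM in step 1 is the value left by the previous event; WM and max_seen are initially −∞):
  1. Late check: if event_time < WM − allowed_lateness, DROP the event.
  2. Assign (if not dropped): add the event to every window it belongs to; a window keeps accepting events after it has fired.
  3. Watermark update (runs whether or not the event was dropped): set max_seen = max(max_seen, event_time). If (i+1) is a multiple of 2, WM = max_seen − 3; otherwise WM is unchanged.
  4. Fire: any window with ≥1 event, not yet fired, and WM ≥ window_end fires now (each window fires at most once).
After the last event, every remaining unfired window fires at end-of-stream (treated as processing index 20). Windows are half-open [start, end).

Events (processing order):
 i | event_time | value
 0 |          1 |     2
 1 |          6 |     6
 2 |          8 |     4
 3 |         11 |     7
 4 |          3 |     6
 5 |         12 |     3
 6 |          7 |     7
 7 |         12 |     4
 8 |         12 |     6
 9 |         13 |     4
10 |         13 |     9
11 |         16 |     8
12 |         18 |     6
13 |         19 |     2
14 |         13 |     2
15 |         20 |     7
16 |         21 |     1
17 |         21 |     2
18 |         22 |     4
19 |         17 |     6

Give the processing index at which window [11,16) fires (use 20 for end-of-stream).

i=0 t=1 v=2: → [1,6),[0,5); WM=−∞
i=1 t=6 v=6: → [6,11),[5,10),[4,9),[3,8),[2,7); WM=3
i=2 t=8 v=4: → [8,13),[7,12),[6,11),[5,10),[4,9); WM=3
i=3 t=11 v=7: → [11,16),[10,15),[9,14),[8,13),[7,12); WM=8; [0,5) fires=1 [1,6) fires=1 [2,7) fires=1 [3,8) fires=1
i=4 t=3 v=6: DROP (t<8-4); WM=8
i=5 t=12 v=3: → [12,17),[11,16),[10,15),[9,14),[8,13); WM=9; [4,9) fires=2
i=6 t=7 v=7: → [7,12),[6,11),[5,10),[4,9),[3,8); WM=9
i=7 t=12 v=4: → [12,17),[11,16),[10,15),[9,14),[8,13); WM=9
i=8 t=12 v=6: → [12,17),[11,16),[10,15),[9,14),[8,13); WM=9
i=9 t=13 v=4: → [13,18),[12,17),[11,16),[10,15),[9,14); WM=10; [5,10) fires=3
i=10 t=13 v=9: → [13,18),[12,17),[11,16),[10,15),[9,14); WM=10
i=11 t=16 v=8: → [16,21),[15,20),[14,19),[13,18),[12,17); WM=13; [6,11) fires=3 [7,12) fires=2 [8,13) fires=4
i=12 t=18 v=6: → [18,23),[17,22),[16,21),[15,20),[14,19); WM=13
i=13 t=19 v=2: → [19,24),[18,23),[17,22),[16,21),[15,20); WM=16; [9,14) fires=5 [10,15) fires=5 [11,16) fires=5
i=14 t=13 v=2: → [13,18),[12,17),[11,16),[10,15),[9,14); WM=16
i=15 t=20 v=7: → [20,25),[19,24),[18,23),[17,22),[16,21); WM=17; [12,17) fires=6
i=16 t=21 v=1: → [21,26),[20,25),[19,24),[18,23),[17,22); WM=17
i=17 t=21 v=2: → [21,26),[20,25),[19,24),[18,23),[17,22); WM=18; [13,18) fires=4
i=18 t=22 v=4: → [22,27),[21,26),[20,25),[19,24),[18,23); WM=18
i=19 t=17 v=6: → [17,22),[16,21),[15,20),[14,19),[13,18); WM=19; [14,19) fires=2

13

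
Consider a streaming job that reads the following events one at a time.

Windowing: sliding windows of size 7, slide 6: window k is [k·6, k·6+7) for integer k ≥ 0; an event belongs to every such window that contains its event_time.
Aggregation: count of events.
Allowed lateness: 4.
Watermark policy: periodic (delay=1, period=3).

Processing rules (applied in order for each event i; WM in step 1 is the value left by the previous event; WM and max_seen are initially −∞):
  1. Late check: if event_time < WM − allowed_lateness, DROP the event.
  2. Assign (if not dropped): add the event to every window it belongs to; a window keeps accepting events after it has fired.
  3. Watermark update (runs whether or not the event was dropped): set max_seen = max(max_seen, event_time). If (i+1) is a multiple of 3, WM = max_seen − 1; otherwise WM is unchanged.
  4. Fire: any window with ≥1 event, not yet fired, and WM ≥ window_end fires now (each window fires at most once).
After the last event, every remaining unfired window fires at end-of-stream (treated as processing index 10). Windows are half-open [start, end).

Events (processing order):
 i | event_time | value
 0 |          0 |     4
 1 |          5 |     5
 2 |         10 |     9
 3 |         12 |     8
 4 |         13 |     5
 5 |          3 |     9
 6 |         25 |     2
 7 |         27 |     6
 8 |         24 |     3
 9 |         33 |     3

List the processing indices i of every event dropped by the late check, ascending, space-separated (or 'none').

i=0 t=0 v=4: → [0,7); WM=−∞
i=1 t=5 v=5: → [0,7); WM=−∞
i=2 t=10 v=9: → [6,13); WM=9; [0,7) fires=2
i=3 t=12 v=8: → [12,19),[6,13); WM=9
i=4 t=13 v=5: → [12,19); WM=9
i=5 t=3 v=9: DROP (t<9-4); WM=12
i=6 t=25 v=2: → [24,31); WM=12
i=7 t=27 v=6: → [24,31); WM=12
i=8 t=24 v=3: → [24,31),[18,25); WM=26; [6,13) fires=2 [12,19) fires=2 [18,25) fires=1
i=9 t=33 v=3: → [30,37); WM=26

5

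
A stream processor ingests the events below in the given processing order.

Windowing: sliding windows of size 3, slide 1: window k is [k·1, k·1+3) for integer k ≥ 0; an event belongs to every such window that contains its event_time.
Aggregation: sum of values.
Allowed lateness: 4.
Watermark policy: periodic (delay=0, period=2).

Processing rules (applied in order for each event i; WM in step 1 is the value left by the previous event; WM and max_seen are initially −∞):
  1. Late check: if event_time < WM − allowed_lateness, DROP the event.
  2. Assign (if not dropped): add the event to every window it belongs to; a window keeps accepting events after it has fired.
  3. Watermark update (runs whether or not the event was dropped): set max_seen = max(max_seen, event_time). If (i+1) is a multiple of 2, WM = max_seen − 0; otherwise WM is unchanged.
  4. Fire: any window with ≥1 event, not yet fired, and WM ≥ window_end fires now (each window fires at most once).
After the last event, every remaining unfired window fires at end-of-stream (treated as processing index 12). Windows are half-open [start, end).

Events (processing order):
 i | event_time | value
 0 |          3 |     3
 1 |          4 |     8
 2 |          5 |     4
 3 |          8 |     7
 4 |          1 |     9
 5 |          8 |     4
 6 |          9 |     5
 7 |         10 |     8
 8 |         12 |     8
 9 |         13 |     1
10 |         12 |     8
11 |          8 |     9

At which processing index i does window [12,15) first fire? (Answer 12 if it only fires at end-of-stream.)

i=0 t=3 v=3: → [3,6),[2,5),[1,4); WM=−∞
i=1 t=4 v=8: → [4,7),[3,6),[2,5); WM=4; [1,4) fires=3
i=2 t=5 v=4: → [5,8),[4,7),[3,6); WM=4
i=3 t=8 v=7: → [8,11),[7,10),[6,9); WM=8; [2,5) fires=11 [3,6) fires=15 [4,7) fires=12 [5,8) fires=4
i=4 t=1 v=9: DROP (t<8-4); WM=8
i=5 t=8 v=4: → [8,11),[7,10),[6,9); WM=8
i=6 t=9 v=5: → [9,12),[8,11),[7,10); WM=8
i=7 t=10 v=8: → [10,13),[9,12),[8,11); WM=10; [6,9) fires=11 [7,10) fires=16
i=8 t=12 v=8: → [12,15),[11,14),[10,13); WM=10
i=9 t=13 v=1: → [13,16),[12,15),[11,14); WM=13; [8,11) fires=24 [9,12) fires=13 [10,13) fires=16
i=10 t=12 v=8: → [12,15),[11,14),[10,13); WM=13
i=11 t=8 v=9: DROP (t<13-4); WM=13

12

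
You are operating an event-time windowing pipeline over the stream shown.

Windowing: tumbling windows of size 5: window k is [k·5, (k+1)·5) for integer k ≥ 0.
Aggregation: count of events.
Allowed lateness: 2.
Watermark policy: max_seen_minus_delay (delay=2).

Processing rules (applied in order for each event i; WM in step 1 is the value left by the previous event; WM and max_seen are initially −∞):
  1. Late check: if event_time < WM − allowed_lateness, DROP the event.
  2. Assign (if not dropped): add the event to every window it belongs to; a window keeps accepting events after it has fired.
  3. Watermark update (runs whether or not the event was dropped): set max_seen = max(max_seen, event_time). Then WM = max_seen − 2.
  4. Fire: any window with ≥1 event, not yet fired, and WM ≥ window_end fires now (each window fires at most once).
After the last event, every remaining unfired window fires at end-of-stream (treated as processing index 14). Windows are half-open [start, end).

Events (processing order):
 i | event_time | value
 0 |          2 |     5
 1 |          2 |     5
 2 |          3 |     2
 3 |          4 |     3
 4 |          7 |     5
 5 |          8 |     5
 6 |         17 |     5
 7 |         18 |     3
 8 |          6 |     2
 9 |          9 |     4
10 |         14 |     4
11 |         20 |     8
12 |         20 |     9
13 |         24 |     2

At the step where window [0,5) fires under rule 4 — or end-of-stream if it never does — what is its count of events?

i=0 t=2 v=5: → [0,5); WM=0
i=1 t=2 v=5: → [0,5); WM=0
i=2 t=3 v=2: → [0,5); WM=1
i=3 t=4 v=3: → [0,5); WM=2
i=4 t=7 v=5: → [5,10); WM=5; [0,5) fires=4
i=5 t=8 v=5: → [5,10); WM=6
i=6 t=17 v=5: → [15,20); WM=15; [5,10) fires=2
i=7 t=18 v=3: → [15,20); WM=16
i=8 t=6 v=2: DROP (t<16-2); WM=16
i=9 t=9 v=4: DROP (t<16-2); WM=16
i=10 t=14 v=4: → [10,15); WM=16; [10,15) fires=1
i=11 t=20 v=8: → [20,25); WM=18
i=12 t=20 v=9: → [20,25); WM=18
i=13 t=24 v=2: → [20,25); WM=22; [15,20) fires=2

4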